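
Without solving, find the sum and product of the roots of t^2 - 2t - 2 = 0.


For at^2+bt+c=0: sum = -b/a, product = c/a.
a=1, b=-2, c=-2
Sum = -(-2)/1 = 2
Product = (-2)/1 = -2


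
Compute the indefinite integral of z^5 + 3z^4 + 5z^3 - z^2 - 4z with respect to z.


Reverse power rule on each term:
  ∫ z^5 dz = (1/6)z^6
  ∫ 3z^4 dz = (3/5)z^5
  ∫ 5z^3 dz = (5/4)z^4
  ∫ -z^2 dz = -(1/3)z^3
  ∫ -4z dz = -2z^2
F(z) = (1/6)z^6 + (3/5)z^5 + (5/4)z^4 - (1/3)z^3 - 2z^2 + C


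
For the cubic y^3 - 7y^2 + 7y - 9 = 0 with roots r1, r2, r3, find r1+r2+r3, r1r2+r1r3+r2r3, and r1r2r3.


Monic cubic y^3+by^2+cy+d=0: sum=-b, pairwise sum=c, product=-d.
b=-7, c=7, d=-9
r1+r2+r3 = 7
r1r2+r1r3+r2r3 = 7
r1r2r3 = 9


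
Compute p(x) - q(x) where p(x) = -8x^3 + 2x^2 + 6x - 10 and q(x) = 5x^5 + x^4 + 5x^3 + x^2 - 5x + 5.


Distribute the minus sign:
  (-8x^3 + 2x^2 + 6x - 10)
- (5x^5 + x^4 + 5x^3 + x^2 - 5x + 5)
Negate second polynomial: -5x^5 - x^4 - 5x^3 - x^2 + 5x - 5
Add: -5x^5 - x^4 - 13x^3 + x^2 + 11x - 15


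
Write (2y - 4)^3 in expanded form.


Expand (2y - 4)^3 by repeated multiplication:
  (2y - 4)^2 = 4y^2 - 16y + 16
= 8y^3 - 48y^2 + 96y - 64


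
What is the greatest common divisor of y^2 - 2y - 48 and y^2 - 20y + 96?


Factor each:
  y^2 - 2y - 48 = (y - 8)(y + 6)
  y^2 - 20y + 96 = (y - 8)(y - 12)
Common monic factor: y - 8


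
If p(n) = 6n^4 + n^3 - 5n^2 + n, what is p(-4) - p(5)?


p(-4) = 1388
p(5) = 3755
p(-4) - p(5) = 1388 - 3755 = -2367


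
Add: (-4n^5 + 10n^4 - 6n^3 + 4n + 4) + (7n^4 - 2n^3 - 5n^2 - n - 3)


Align terms by degree and add:
  -4n^5 + 10n^4 - 6n^3 + 4n + 4
+ 7n^4 - 2n^3 - 5n^2 - n - 3
= -4n^5 + 17n^4 - 8n^3 - 5n^2 + 3n + 1


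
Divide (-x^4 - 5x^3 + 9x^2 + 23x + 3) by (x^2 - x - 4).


(-x^4 - 5x^3 + 9x^2 + 23x + 3) / (x^2 - x - 4)
Step 1: -x^2 * (x^2 - x - 4) = -x^4 + x^3 + 4x^2; subtract.
Step 2: -6x * (x^2 - x - 4) = -6x^3 + 6x^2 + 24x; subtract.
Step 3: -1 * (x^2 - x - 4) = -x^2 + x + 4; subtract.
Quotient: -x^2 - 6x - 1, Remainder: -2x - 1


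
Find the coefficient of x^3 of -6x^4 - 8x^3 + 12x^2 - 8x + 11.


Read off the coefficient of x^3: -8


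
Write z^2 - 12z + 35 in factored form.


Roots satisfy r1 + r2 = -b/a = 12 and r1*r2 = c/a = 35.
So r1 = 7, r2 = 5.
z^2 - 12z + 35 = (z - r1)(z - r2) = (z - 7)(z - 5)


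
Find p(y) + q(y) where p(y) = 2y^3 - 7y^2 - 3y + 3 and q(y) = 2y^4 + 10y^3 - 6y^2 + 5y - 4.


Align terms by degree and add:
  2y^3 - 7y^2 - 3y + 3
+ 2y^4 + 10y^3 - 6y^2 + 5y - 4
= 2y^4 + 12y^3 - 13y^2 + 2y - 1


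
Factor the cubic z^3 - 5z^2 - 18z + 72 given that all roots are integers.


Try integer roots (divisors of 72). z=6: p(6)=0.
Divide out (z - 6): quotient is z^2 + z - 12.
Factor the quadratic: (z + 4)(z - 3)
Result: (z - 6)(z + 4)(z - 3)


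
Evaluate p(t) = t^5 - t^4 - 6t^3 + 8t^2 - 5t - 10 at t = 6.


Using direct substitution:
  1 * (6)^5 = 7776
  -1 * (6)^4 = -1296
  -6 * (6)^3 = -1296
  8 * (6)^2 = 288
  -5 * (6)^1 = -30
  constant: -10
Sum = 7776 - 1296 - 1296 + 288 - 30 - 10 = 5432


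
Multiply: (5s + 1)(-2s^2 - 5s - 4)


Distribute each term of the first polynomial:
  (5s)(-2s^2 - 5s - 4) = -10s^3 - 25s^2 - 20s
  (1)(-2s^2 - 5s - 4) = -2s^2 - 5s - 4
Sum: -10s^3 - 27s^2 - 25s - 4


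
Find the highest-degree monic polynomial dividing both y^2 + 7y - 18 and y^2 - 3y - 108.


Factor each:
  y^2 + 7y - 18 = (y + 9)(y - 2)
  y^2 - 3y - 108 = (y + 9)(y - 12)
Common monic factor: y + 9


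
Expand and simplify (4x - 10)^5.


Expand (4x - 10)^5 by repeated multiplication:
  (4x - 10)^2 = 16x^2 - 80x + 100
  (4x - 10)^3 = 64x^3 - 480x^2 + 1200x - 1000
  (4x - 10)^4 = 256x^4 - 2560x^3 + 9600x^2 - 16000x + 10000
= 1024x^5 - 12800x^4 + 64000x^3 - 160000x^2 + 200000x - 100000


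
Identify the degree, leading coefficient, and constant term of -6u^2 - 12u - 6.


Highest power of u is 2, with coefficient -6. Constant term is -6.
Degree = 2, leading coefficient = -6, constant term = -6


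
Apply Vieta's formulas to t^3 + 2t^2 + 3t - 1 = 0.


Monic cubic t^3+bt^2+ct+d=0: sum=-b, pairwise sum=c, product=-d.
b=2, c=3, d=-1
r1+r2+r3 = -2
r1r2+r1r3+r2r3 = 3
r1r2r3 = 1


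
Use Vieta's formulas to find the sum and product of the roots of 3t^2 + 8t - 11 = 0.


For at^2+bt+c=0: sum = -b/a, product = c/a.
a=3, b=8, c=-11
Sum = -(8)/3 = -8/3
Product = (-11)/3 = -11/3


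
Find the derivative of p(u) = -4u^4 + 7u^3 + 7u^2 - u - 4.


Apply the power rule term by term:
  d/du(-4u^4) = -16u^3
  d/du(7u^3) = 21u^2
  d/du(7u^2) = 14u
  d/du(-u) = -1
  d/du(-4) = 0
p'(u) = -16u^3 + 21u^2 + 14u - 1


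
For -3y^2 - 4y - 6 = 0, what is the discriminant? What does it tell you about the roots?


D = b^2 - 4ac = (-4)^2 - 4(-3)(-6) = 16 - 72 = -56
Since D < 0: two complex conjugate roots (no real roots)


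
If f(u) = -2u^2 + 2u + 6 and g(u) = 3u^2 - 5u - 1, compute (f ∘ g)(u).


Substitute g(u) into f:
f(g(u)) = -2*(3u^2 - 5u - 1)^2 + 2*(3u^2 - 5u - 1) + 6
(3u^2 - 5u - 1)^2 = 9u^4 - 30u^3 + 19u^2 + 10u + 1
Expand and combine: -18u^4 + 60u^3 - 32u^2 - 30u + 2


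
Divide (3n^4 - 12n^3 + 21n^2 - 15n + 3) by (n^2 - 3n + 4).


(3n^4 - 12n^3 + 21n^2 - 15n + 3) / (n^2 - 3n + 4)
Step 1: 3n^2 * (n^2 - 3n + 4) = 3n^4 - 9n^3 + 12n^2; subtract.
Step 2: -3n * (n^2 - 3n + 4) = -3n^3 + 9n^2 - 12n; subtract.
Step 3: 0 * (n^2 - 3n + 4) = 0; subtract.
Quotient: 3n^2 - 3n, Remainder: -3n + 3


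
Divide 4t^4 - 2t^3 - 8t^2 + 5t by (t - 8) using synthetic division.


Synthetic division with c = 8. Coefficients: 4, -2, -8, 5, 0
Bring down 4.
  4 * 8 = 32; 32 - 2 = 30
  30 * 8 = 240; 240 - 8 = 232
  232 * 8 = 1856; 1856 + 5 = 1861
  1861 * 8 = 14888; 14888 + 0 = 14888
Quotient: 4t^3 + 30t^2 + 232t + 1861, Remainder: 14888


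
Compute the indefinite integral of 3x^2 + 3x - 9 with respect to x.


Reverse power rule on each term:
  ∫ 3x^2 dx = x^3
  ∫ 3x dx = (3/2)x^2
  ∫ -9 dx = -9x
F(x) = x^3 + (3/2)x^2 - 9x + C


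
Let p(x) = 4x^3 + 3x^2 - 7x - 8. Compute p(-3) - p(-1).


p(-3) = -68
p(-1) = -2
p(-3) - p(-1) = -68 + 2 = -66


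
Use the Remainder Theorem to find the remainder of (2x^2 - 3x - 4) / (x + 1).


By the Remainder Theorem, the remainder equals p(-1):
  2*(-1)^2 = 2
  -3*(-1)^1 = 3
  constant: -4
Sum: 2 + 3 - 4 = 1


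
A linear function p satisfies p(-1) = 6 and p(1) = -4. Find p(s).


p(s) = ms + b. Using p(-1)=6, p(1)=-4:
m = (6 + 4)/(-1 - 1) = 10/-2 = -5
b = 6 - m*(-1) = 6 - 5 = 1
p(s) = -5s + 1


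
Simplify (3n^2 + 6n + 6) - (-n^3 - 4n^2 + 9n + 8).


Distribute the minus sign:
  (3n^2 + 6n + 6)
- (-n^3 - 4n^2 + 9n + 8)
Negate second polynomial: n^3 + 4n^2 - 9n - 8
Add: n^3 + 7n^2 - 3n - 2


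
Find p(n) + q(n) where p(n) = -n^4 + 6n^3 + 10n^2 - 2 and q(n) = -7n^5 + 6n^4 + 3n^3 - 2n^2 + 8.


Align terms by degree and add:
  -n^4 + 6n^3 + 10n^2 - 2
  -7n^5 + 6n^4 + 3n^3 - 2n^2 + 8
= -7n^5 + 5n^4 + 9n^3 + 8n^2 + 6


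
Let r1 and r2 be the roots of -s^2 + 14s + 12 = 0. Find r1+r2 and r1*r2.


For as^2+bs+c=0: sum = -b/a, product = c/a.
a=-1, b=14, c=12
Sum = -(14)/-1 = 14
Product = (12)/-1 = -12


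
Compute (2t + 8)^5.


Expand (2t + 8)^5 by repeated multiplication:
  (2t + 8)^2 = 4t^2 + 32t + 64
  (2t + 8)^3 = 8t^3 + 96t^2 + 384t + 512
  (2t + 8)^4 = 16t^4 + 256t^3 + 1536t^2 + 4096t + 4096
= 32t^5 + 640t^4 + 5120t^3 + 20480t^2 + 40960t + 32768


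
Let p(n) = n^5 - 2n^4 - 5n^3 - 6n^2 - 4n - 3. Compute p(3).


Using direct substitution:
  1 * (3)^5 = 243
  -2 * (3)^4 = -162
  -5 * (3)^3 = -135
  -6 * (3)^2 = -54
  -4 * (3)^1 = -12
  constant: -3
Sum = 243 - 162 - 135 - 54 - 12 - 3 = -123


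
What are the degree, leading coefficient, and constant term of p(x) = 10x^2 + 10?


Highest power of x is 2, with coefficient 10. Constant term is 10.
Degree = 2, leading coefficient = 10, constant term = 10


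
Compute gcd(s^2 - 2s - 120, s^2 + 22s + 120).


Factor each:
  s^2 - 2s - 120 = (s + 10)(s - 12)
  s^2 + 22s + 120 = (s + 10)(s + 12)
Common monic factor: s + 10


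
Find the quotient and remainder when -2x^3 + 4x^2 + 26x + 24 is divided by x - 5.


(-2x^3 + 4x^2 + 26x + 24) / (x - 5)
Step 1: -2x^2 * (x - 5) = -2x^3 + 10x^2; subtract.
Step 2: -6x * (x - 5) = -6x^2 + 30x; subtract.
Step 3: -4 * (x - 5) = -4x + 20; subtract.
Quotient: -2x^2 - 6x - 4, Remainder: 4


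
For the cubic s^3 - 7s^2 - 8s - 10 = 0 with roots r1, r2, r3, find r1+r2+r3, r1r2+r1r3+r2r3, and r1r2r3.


Monic cubic s^3+bs^2+cs+d=0: sum=-b, pairwise sum=c, product=-d.
b=-7, c=-8, d=-10
r1+r2+r3 = 7
r1r2+r1r3+r2r3 = -8
r1r2r3 = 10


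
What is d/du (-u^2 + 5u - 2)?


Apply the power rule term by term:
  d/du(-u^2) = -2u
  d/du(5u) = 5
  d/du(-2) = 0
p'(u) = -2u + 5


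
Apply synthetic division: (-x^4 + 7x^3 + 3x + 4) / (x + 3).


Synthetic division with c = -3. Coefficients: -1, 7, 0, 3, 4
Bring down -1.
  -1 * -3 = 3; 3 + 7 = 10
  10 * -3 = -30; -30 + 0 = -30
  -30 * -3 = 90; 90 + 3 = 93
  93 * -3 = -279; -279 + 4 = -275
Quotient: -x^3 + 10x^2 - 30x + 93, Remainder: -275


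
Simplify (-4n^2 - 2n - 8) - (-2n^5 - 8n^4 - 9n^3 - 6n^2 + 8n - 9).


Distribute the minus sign:
  (-4n^2 - 2n - 8)
- (-2n^5 - 8n^4 - 9n^3 - 6n^2 + 8n - 9)
Negate second polynomial: 2n^5 + 8n^4 + 9n^3 + 6n^2 - 8n + 9
Add: 2n^5 + 8n^4 + 9n^3 + 2n^2 - 10n + 1


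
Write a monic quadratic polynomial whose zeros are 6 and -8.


p(y) = (y - 6)(y + 8)
Expand: y^2 + 2y - 48


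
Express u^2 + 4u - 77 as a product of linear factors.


Roots satisfy r1 + r2 = -b/a = -4 and r1*r2 = c/a = -77.
So r1 = -11, r2 = 7.
u^2 + 4u - 77 = (u - r1)(u - r2) = (u + 11)(u - 7)


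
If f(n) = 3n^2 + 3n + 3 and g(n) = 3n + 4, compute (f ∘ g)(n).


Substitute g(n) into f:
f(g(n)) = 3*(3n + 4)^2 + 3*(3n + 4) + 3
(3n + 4)^2 = 9n^2 + 24n + 16
Expand and combine: 27n^2 + 81n + 63


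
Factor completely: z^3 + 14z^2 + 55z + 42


Try integer roots (divisors of 42). z=-7: p(-7)=0.
Divide out (z + 7): quotient is z^2 + 7z + 6.
Factor the quadratic: (z + 1)(z + 6)
Result: (z + 7)(z + 1)(z + 6)


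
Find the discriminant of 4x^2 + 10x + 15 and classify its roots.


D = b^2 - 4ac = (10)^2 - 4(4)(15) = 100 - 240 = -140
Since D < 0: two complex conjugate roots (no real roots)


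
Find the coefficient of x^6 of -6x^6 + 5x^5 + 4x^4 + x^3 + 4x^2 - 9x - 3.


Read off the coefficient of x^6: -6


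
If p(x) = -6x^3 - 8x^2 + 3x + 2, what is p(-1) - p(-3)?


p(-1) = -3
p(-3) = 83
p(-1) - p(-3) = -3 - 83 = -86


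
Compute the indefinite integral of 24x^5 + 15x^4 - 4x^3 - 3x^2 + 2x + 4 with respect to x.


Reverse power rule on each term:
  ∫ 24x^5 dx = 4x^6
  ∫ 15x^4 dx = 3x^5
  ∫ -4x^3 dx = -x^4
  ∫ -3x^2 dx = -x^3
  ∫ 2x dx = x^2
  ∫ 4 dx = 4x
F(x) = 4x^6 + 3x^5 - x^4 - x^3 + x^2 + 4x + C


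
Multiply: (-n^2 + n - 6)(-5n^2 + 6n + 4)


Distribute each term of the first polynomial:
  (-n^2)(-5n^2 + 6n + 4) = 5n^4 - 6n^3 - 4n^2
  (n)(-5n^2 + 6n + 4) = -5n^3 + 6n^2 + 4n
  (-6)(-5n^2 + 6n + 4) = 30n^2 - 36n - 24
Sum: 5n^4 - 11n^3 + 32n^2 - 32n - 24


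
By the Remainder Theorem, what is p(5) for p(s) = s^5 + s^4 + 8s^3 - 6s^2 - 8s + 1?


By the Remainder Theorem, the remainder equals p(5):
  1*(5)^5 = 3125
  1*(5)^4 = 625
  8*(5)^3 = 1000
  -6*(5)^2 = -150
  -8*(5)^1 = -40
  constant: 1
Sum: 3125 + 625 + 1000 - 150 - 40 + 1 = 4561


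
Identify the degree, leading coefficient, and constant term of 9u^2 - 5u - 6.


Highest power of u is 2, with coefficient 9. Constant term is -6.
Degree = 2, leading coefficient = 9, constant term = -6


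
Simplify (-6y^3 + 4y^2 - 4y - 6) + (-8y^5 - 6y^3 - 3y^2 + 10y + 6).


Align terms by degree and add:
  -6y^3 + 4y^2 - 4y - 6
  -8y^5 - 6y^3 - 3y^2 + 10y + 6
= -8y^5 - 12y^3 + y^2 + 6y


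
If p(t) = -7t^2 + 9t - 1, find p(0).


Using direct substitution:
  -7 * (0)^2 = 0
  9 * (0)^1 = 0
  constant: -1
Sum = 0 + 0 - 1 = -1


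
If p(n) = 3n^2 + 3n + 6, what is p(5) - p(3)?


p(5) = 96
p(3) = 42
p(5) - p(3) = 96 - 42 = 54


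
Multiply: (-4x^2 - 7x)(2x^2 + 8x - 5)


Distribute each term of the first polynomial:
  (-4x^2)(2x^2 + 8x - 5) = -8x^4 - 32x^3 + 20x^2
  (-7x)(2x^2 + 8x - 5) = -14x^3 - 56x^2 + 35x
Sum: -8x^4 - 46x^3 - 36x^2 + 35x


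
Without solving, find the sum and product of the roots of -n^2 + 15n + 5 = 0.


For an^2+bn+c=0: sum = -b/a, product = c/a.
a=-1, b=15, c=5
Sum = -(15)/-1 = 15
Product = (5)/-1 = -5


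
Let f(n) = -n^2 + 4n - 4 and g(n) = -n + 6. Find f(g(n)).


Substitute g(n) into f:
f(g(n)) = -1*(-n + 6)^2 + 4*(-n + 6) + (-4)
(-n + 6)^2 = n^2 - 12n + 36
Expand and combine: -n^2 + 8n - 16


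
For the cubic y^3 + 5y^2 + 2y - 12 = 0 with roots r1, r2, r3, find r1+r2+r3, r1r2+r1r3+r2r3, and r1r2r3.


Monic cubic y^3+by^2+cy+d=0: sum=-b, pairwise sum=c, product=-d.
b=5, c=2, d=-12
r1+r2+r3 = -5
r1r2+r1r3+r2r3 = 2
r1r2r3 = 12


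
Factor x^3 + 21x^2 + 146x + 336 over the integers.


Try integer roots (divisors of 336). x=-6: p(-6)=0.
Divide out (x + 6): quotient is x^2 + 15x + 56.
Factor the quadratic: (x + 8)(x + 7)
Result: (x + 6)(x + 8)(x + 7)


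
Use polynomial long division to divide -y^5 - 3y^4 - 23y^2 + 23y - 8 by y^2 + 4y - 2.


(-y^5 - 3y^4 - 23y^2 + 23y - 8) / (y^2 + 4y - 2)
Step 1: -y^3 * (y^2 + 4y - 2) = -y^5 - 4y^4 + 2y^3; subtract.
Step 2: y^2 * (y^2 + 4y - 2) = y^4 + 4y^3 - 2y^2; subtract.
Step 3: -6y * (y^2 + 4y - 2) = -6y^3 - 24y^2 + 12y; subtract.
Step 4: 3 * (y^2 + 4y - 2) = 3y^2 + 12y - 6; subtract.
Quotient: -y^3 + y^2 - 6y + 3, Remainder: -y - 2


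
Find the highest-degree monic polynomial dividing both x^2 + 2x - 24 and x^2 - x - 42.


Factor each:
  x^2 + 2x - 24 = (x + 6)(x - 4)
  x^2 - x - 42 = (x + 6)(x - 7)
Common monic factor: x + 6


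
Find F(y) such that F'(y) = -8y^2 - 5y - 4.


Reverse power rule on each term:
  ∫ -8y^2 dy = -(8/3)y^3
  ∫ -5y dy = -(5/2)y^2
  ∫ -4 dy = -4y
F(y) = -(8/3)y^3 - (5/2)y^2 - 4y + C


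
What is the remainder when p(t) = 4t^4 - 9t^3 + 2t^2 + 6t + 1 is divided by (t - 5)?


By the Remainder Theorem, the remainder equals p(5):
  4*(5)^4 = 2500
  -9*(5)^3 = -1125
  2*(5)^2 = 50
  6*(5)^1 = 30
  constant: 1
Sum: 2500 - 1125 + 50 + 30 + 1 = 1456


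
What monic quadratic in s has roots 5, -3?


p(s) = (s - 5)(s + 3)
Expand: s^2 - 2s - 15


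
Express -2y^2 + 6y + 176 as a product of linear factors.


Roots satisfy r1 + r2 = -b/a = 3 and r1*r2 = c/a = -88.
So r1 = -8, r2 = 11.
-2y^2 + 6y + 176 = -2(y - r1)(y - r2) = -2(y + 8)(y - 11)


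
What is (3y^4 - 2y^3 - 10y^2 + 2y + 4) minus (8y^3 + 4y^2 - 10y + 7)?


Distribute the minus sign:
  (3y^4 - 2y^3 - 10y^2 + 2y + 4)
- (8y^3 + 4y^2 - 10y + 7)
Negate second polynomial: -8y^3 - 4y^2 + 10y - 7
Add: 3y^4 - 10y^3 - 14y^2 + 12y - 3


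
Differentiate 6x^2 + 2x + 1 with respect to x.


Apply the power rule term by term:
  d/dx(6x^2) = 12x
  d/dx(2x) = 2
  d/dx(1) = 0
p'(x) = 12x + 2


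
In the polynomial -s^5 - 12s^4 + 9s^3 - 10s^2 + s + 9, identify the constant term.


Read off the constant term: 9


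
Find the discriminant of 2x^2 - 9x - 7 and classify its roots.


D = b^2 - 4ac = (-9)^2 - 4(2)(-7) = 81 + 56 = 137
Since D > 0: two distinct irrational roots


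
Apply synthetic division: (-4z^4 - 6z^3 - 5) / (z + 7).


Synthetic division with c = -7. Coefficients: -4, -6, 0, 0, -5
Bring down -4.
  -4 * -7 = 28; 28 - 6 = 22
  22 * -7 = -154; -154 + 0 = -154
  -154 * -7 = 1078; 1078 + 0 = 1078
  1078 * -7 = -7546; -7546 - 5 = -7551
Quotient: -4z^3 + 22z^2 - 154z + 1078, Remainder: -7551


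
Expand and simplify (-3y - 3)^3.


Expand (-3y - 3)^3 by repeated multiplication:
  (-3y - 3)^2 = 9y^2 + 18y + 9
= -27y^3 - 81y^2 - 81y - 27


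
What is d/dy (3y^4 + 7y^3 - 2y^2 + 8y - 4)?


Apply the power rule term by term:
  d/dy(3y^4) = 12y^3
  d/dy(7y^3) = 21y^2
  d/dy(-2y^2) = -4y
  d/dy(8y) = 8
  d/dy(-4) = 0
p'(y) = 12y^3 + 21y^2 - 4y + 8


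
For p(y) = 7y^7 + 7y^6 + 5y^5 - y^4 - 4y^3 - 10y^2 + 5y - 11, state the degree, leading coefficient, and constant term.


Highest power of y is 7, with coefficient 7. Constant term is -11.
Degree = 7, leading coefficient = 7, constant term = -11


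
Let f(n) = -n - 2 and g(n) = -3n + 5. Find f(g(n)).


Substitute g(n) into f:
f(g(n)) = -1*(-3n + 5) + (-2)
Expand and combine: 3n - 7


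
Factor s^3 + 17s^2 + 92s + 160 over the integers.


Try integer roots (divisors of 160). s=-5: p(-5)=0.
Divide out (s + 5): quotient is s^2 + 12s + 32.
Factor the quadratic: (s + 4)(s + 8)
Result: (s + 5)(s + 4)(s + 8)


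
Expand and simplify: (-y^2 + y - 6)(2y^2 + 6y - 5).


Distribute each term of the first polynomial:
  (-y^2)(2y^2 + 6y - 5) = -2y^4 - 6y^3 + 5y^2
  (y)(2y^2 + 6y - 5) = 2y^3 + 6y^2 - 5y
  (-6)(2y^2 + 6y - 5) = -12y^2 - 36y + 30
Sum: -2y^4 - 4y^3 - y^2 - 41y + 30


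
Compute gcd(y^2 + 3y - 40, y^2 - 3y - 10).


Factor each:
  y^2 + 3y - 40 = (y - 5)(y + 8)
  y^2 - 3y - 10 = (y - 5)(y + 2)
Common monic factor: y - 5


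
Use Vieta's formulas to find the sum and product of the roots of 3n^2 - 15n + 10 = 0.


For an^2+bn+c=0: sum = -b/a, product = c/a.
a=3, b=-15, c=10
Sum = -(-15)/3 = 5
Product = (10)/3 = 10/3


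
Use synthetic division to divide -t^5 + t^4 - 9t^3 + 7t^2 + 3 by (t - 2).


Synthetic division with c = 2. Coefficients: -1, 1, -9, 7, 0, 3
Bring down -1.
  -1 * 2 = -2; -2 + 1 = -1
  -1 * 2 = -2; -2 - 9 = -11
  -11 * 2 = -22; -22 + 7 = -15
  -15 * 2 = -30; -30 + 0 = -30
  -30 * 2 = -60; -60 + 3 = -57
Quotient: -t^4 - t^3 - 11t^2 - 15t - 30, Remainder: -57


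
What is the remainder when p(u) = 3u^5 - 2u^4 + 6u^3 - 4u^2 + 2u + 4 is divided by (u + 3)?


By the Remainder Theorem, the remainder equals p(-3):
  3*(-3)^5 = -729
  -2*(-3)^4 = -162
  6*(-3)^3 = -162
  -4*(-3)^2 = -36
  2*(-3)^1 = -6
  constant: 4
Sum: -729 - 162 - 162 - 36 - 6 + 4 = -1091


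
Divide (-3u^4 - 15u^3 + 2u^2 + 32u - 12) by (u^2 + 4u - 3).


(-3u^4 - 15u^3 + 2u^2 + 32u - 12) / (u^2 + 4u - 3)
Step 1: -3u^2 * (u^2 + 4u - 3) = -3u^4 - 12u^3 + 9u^2; subtract.
Step 2: -3u * (u^2 + 4u - 3) = -3u^3 - 12u^2 + 9u; subtract.
Step 3: 5 * (u^2 + 4u - 3) = 5u^2 + 20u - 15; subtract.
Quotient: -3u^2 - 3u + 5, Remainder: 3u + 3


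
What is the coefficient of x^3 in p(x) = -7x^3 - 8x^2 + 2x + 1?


Read off the coefficient of x^3: -7


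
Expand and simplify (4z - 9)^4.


Expand (4z - 9)^4 by repeated multiplication:
  (4z - 9)^2 = 16z^2 - 72z + 81
  (4z - 9)^3 = 64z^3 - 432z^2 + 972z - 729
= 256z^4 - 2304z^3 + 7776z^2 - 11664z + 6561


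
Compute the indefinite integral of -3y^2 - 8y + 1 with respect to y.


Reverse power rule on each term:
  ∫ -3y^2 dy = -y^3
  ∫ -8y dy = -4y^2
  ∫ 1 dy = y
F(y) = -y^3 - 4y^2 + y + C


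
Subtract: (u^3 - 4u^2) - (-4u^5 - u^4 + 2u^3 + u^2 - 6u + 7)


Distribute the minus sign:
  (u^3 - 4u^2)
- (-4u^5 - u^4 + 2u^3 + u^2 - 6u + 7)
Negate second polynomial: 4u^5 + u^4 - 2u^3 - u^2 + 6u - 7
Add: 4u^5 + u^4 - u^3 - 5u^2 + 6u - 7


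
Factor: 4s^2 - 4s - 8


Roots satisfy r1 + r2 = -b/a = 1 and r1*r2 = c/a = -2.
So r1 = 2, r2 = -1.
4s^2 - 4s - 8 = 4(s - r1)(s - r2) = 4(s - 2)(s + 1)


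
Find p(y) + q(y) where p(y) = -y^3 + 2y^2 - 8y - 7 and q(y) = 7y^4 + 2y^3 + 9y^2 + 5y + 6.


Align terms by degree and add:
  -y^3 + 2y^2 - 8y - 7
+ 7y^4 + 2y^3 + 9y^2 + 5y + 6
= 7y^4 + y^3 + 11y^2 - 3y - 1


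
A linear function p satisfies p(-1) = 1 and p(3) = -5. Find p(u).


p(u) = mu + b. Using p(-1)=1, p(3)=-5:
m = (1 + 5)/(-1 - 3) = 6/-4 = -3/2
b = 1 - m*(-1) = 1 - 3/2 = -1/2
p(u) = -(3/2)u - (1/2)


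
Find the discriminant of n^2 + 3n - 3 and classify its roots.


D = b^2 - 4ac = (3)^2 - 4(1)(-3) = 9 + 12 = 21
Since D > 0: two distinct irrational roots


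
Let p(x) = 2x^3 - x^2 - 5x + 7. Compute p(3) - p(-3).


p(3) = 37
p(-3) = -41
p(3) - p(-3) = 37 + 41 = 78


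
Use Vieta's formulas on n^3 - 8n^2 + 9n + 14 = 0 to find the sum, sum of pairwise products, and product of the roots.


Monic cubic n^3+bn^2+cn+d=0: sum=-b, pairwise sum=c, product=-d.
b=-8, c=9, d=14
r1+r2+r3 = 8
r1r2+r1r3+r2r3 = 9
r1r2r3 = -14


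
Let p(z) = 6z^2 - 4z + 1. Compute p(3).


Using direct substitution:
  6 * (3)^2 = 54
  -4 * (3)^1 = -12
  constant: 1
Sum = 54 - 12 + 1 = 43


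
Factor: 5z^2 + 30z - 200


Roots satisfy r1 + r2 = -b/a = -6 and r1*r2 = c/a = -40.
So r1 = 4, r2 = -10.
5z^2 + 30z - 200 = 5(z - r1)(z - r2) = 5(z - 4)(z + 10)


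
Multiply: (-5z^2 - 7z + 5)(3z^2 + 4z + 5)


Distribute each term of the first polynomial:
  (-5z^2)(3z^2 + 4z + 5) = -15z^4 - 20z^3 - 25z^2
  (-7z)(3z^2 + 4z + 5) = -21z^3 - 28z^2 - 35z
  (5)(3z^2 + 4z + 5) = 15z^2 + 20z + 25
Sum: -15z^4 - 41z^3 - 38z^2 - 15z + 25


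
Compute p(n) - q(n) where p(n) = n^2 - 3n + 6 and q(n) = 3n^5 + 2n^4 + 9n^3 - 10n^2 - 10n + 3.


Distribute the minus sign:
  (n^2 - 3n + 6)
- (3n^5 + 2n^4 + 9n^3 - 10n^2 - 10n + 3)
Negate second polynomial: -3n^5 - 2n^4 - 9n^3 + 10n^2 + 10n - 3
Add: -3n^5 - 2n^4 - 9n^3 + 11n^2 + 7n + 3


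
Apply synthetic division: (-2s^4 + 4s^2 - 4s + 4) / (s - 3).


Synthetic division with c = 3. Coefficients: -2, 0, 4, -4, 4
Bring down -2.
  -2 * 3 = -6; -6 + 0 = -6
  -6 * 3 = -18; -18 + 4 = -14
  -14 * 3 = -42; -42 - 4 = -46
  -46 * 3 = -138; -138 + 4 = -134
Quotient: -2s^3 - 6s^2 - 14s - 46, Remainder: -134


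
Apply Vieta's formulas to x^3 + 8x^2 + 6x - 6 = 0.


Monic cubic x^3+bx^2+cx+d=0: sum=-b, pairwise sum=c, product=-d.
b=8, c=6, d=-6
r1+r2+r3 = -8
r1r2+r1r3+r2r3 = 6
r1r2r3 = 6


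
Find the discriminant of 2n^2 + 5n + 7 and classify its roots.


D = b^2 - 4ac = (5)^2 - 4(2)(7) = 25 - 56 = -31
Since D < 0: two complex conjugate roots (no real roots)


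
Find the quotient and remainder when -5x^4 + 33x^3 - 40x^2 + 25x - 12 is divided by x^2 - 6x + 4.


(-5x^4 + 33x^3 - 40x^2 + 25x - 12) / (x^2 - 6x + 4)
Step 1: -5x^2 * (x^2 - 6x + 4) = -5x^4 + 30x^3 - 20x^2; subtract.
Step 2: 3x * (x^2 - 6x + 4) = 3x^3 - 18x^2 + 12x; subtract.
Step 3: -2 * (x^2 - 6x + 4) = -2x^2 + 12x - 8; subtract.
Quotient: -5x^2 + 3x - 2, Remainder: x - 4


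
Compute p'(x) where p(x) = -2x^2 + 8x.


Apply the power rule term by term:
  d/dx(-2x^2) = -4x
  d/dx(8x) = 8
p'(x) = -4x + 8


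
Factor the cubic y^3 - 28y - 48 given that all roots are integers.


Try integer roots (divisors of -48). y=-4: p(-4)=0.
Divide out (y + 4): quotient is y^2 - 4y - 12.
Factor the quadratic: (y - 6)(y + 2)
Result: (y + 4)(y - 6)(y + 2)


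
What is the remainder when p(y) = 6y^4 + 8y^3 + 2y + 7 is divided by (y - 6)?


By the Remainder Theorem, the remainder equals p(6):
  6*(6)^4 = 7776
  8*(6)^3 = 1728
  0*(6)^2 = 0
  2*(6)^1 = 12
  constant: 7
Sum: 7776 + 1728 + 0 + 12 + 7 = 9523


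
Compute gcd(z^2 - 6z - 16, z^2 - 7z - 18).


Factor each:
  z^2 - 6z - 16 = (z + 2)(z - 8)
  z^2 - 7z - 18 = (z + 2)(z - 9)
Common monic factor: z + 2


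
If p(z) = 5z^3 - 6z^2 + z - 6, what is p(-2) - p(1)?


p(-2) = -72
p(1) = -6
p(-2) - p(1) = -72 + 6 = -66


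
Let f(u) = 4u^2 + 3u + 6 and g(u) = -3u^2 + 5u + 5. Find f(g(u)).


Substitute g(u) into f:
f(g(u)) = 4*(-3u^2 + 5u + 5)^2 + 3*(-3u^2 + 5u + 5) + 6
(-3u^2 + 5u + 5)^2 = 9u^4 - 30u^3 - 5u^2 + 50u + 25
Expand and combine: 36u^4 - 120u^3 - 29u^2 + 215u + 121


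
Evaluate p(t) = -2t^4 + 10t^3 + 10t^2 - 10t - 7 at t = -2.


Using direct substitution:
  -2 * (-2)^4 = -32
  10 * (-2)^3 = -80
  10 * (-2)^2 = 40
  -10 * (-2)^1 = 20
  constant: -7
Sum = -32 - 80 + 40 + 20 - 7 = -59


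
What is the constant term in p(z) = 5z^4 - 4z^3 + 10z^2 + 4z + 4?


Read off the constant term: 4


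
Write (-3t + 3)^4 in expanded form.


Expand (-3t + 3)^4 by repeated multiplication:
  (-3t + 3)^2 = 9t^2 - 18t + 9
  (-3t + 3)^3 = -27t^3 + 81t^2 - 81t + 27
= 81t^4 - 324t^3 + 486t^2 - 324t + 81


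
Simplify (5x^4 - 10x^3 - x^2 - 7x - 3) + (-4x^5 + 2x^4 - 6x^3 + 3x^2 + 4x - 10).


Align terms by degree and add:
  5x^4 - 10x^3 - x^2 - 7x - 3
  -4x^5 + 2x^4 - 6x^3 + 3x^2 + 4x - 10
= -4x^5 + 7x^4 - 16x^3 + 2x^2 - 3x - 13


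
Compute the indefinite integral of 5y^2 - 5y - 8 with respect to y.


Reverse power rule on each term:
  ∫ 5y^2 dy = (5/3)y^3
  ∫ -5y dy = -(5/2)y^2
  ∫ -8 dy = -8y
F(y) = (5/3)y^3 - (5/2)y^2 - 8y + C


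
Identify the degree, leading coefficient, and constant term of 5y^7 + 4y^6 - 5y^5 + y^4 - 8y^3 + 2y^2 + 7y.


Highest power of y is 7, with coefficient 5. Constant term is 0.
Degree = 7, leading coefficient = 5, constant term = 0


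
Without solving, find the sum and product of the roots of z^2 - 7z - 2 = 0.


For az^2+bz+c=0: sum = -b/a, product = c/a.
a=1, b=-7, c=-2
Sum = -(-7)/1 = 7
Product = (-2)/1 = -2


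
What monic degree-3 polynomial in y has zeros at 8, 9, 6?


p(y) = (y - 8)(y - 9)(y - 6)
Expand: y^3 - 23y^2 + 174y - 432


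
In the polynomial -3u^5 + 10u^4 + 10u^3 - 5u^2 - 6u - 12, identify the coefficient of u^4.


Read off the coefficient of u^4: 10


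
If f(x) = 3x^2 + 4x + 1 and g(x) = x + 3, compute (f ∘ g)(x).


Substitute g(x) into f:
f(g(x)) = 3*(x + 3)^2 + 4*(x + 3) + 1
(x + 3)^2 = x^2 + 6x + 9
Expand and combine: 3x^2 + 22x + 40


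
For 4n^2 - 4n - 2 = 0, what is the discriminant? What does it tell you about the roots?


D = b^2 - 4ac = (-4)^2 - 4(4)(-2) = 16 + 32 = 48
Since D > 0: two distinct irrational roots


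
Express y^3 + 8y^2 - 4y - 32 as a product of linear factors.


Try integer roots (divisors of -32). y=2: p(2)=0.
Divide out (y - 2): quotient is y^2 + 10y + 16.
Factor the quadratic: (y + 8)(y + 2)
Result: (y - 2)(y + 8)(y + 2)


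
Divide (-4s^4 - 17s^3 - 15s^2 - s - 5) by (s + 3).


(-4s^4 - 17s^3 - 15s^2 - s - 5) / (s + 3)
Step 1: -4s^3 * (s + 3) = -4s^4 - 12s^3; subtract.
Step 2: -5s^2 * (s + 3) = -5s^3 - 15s^2; subtract.
Step 3: 0 * (s + 3) = 0; subtract.
Step 4: -1 * (s + 3) = -s - 3; subtract.
Quotient: -4s^3 - 5s^2 - 1, Remainder: -2


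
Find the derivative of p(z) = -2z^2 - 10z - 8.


Apply the power rule term by term:
  d/dz(-2z^2) = -4z
  d/dz(-10z) = -10
  d/dz(-8) = 0
p'(z) = -4z - 10


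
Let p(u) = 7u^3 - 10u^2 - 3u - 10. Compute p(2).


Using direct substitution:
  7 * (2)^3 = 56
  -10 * (2)^2 = -40
  -3 * (2)^1 = -6
  constant: -10
Sum = 56 - 40 - 6 - 10 = 0


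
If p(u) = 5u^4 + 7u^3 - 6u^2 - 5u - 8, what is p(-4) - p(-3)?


p(-4) = 748
p(-3) = 169
p(-4) - p(-3) = 748 - 169 = 579


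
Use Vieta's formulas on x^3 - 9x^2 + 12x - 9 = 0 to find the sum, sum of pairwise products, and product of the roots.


Monic cubic x^3+bx^2+cx+d=0: sum=-b, pairwise sum=c, product=-d.
b=-9, c=12, d=-9
r1+r2+r3 = 9
r1r2+r1r3+r2r3 = 12
r1r2r3 = 9


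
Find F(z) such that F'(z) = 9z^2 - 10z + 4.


Reverse power rule on each term:
  ∫ 9z^2 dz = 3z^3
  ∫ -10z dz = -5z^2
  ∫ 4 dz = 4z
F(z) = 3z^3 - 5z^2 + 4z + C


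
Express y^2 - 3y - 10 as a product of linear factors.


Roots satisfy r1 + r2 = -b/a = 3 and r1*r2 = c/a = -10.
So r1 = -2, r2 = 5.
y^2 - 3y - 10 = (y - r1)(y - r2) = (y + 2)(y - 5)


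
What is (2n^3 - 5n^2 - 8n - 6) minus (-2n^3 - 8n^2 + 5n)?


Distribute the minus sign:
  (2n^3 - 5n^2 - 8n - 6)
- (-2n^3 - 8n^2 + 5n)
Negate second polynomial: 2n^3 + 8n^2 - 5n
Add: 4n^3 + 3n^2 - 13n - 6


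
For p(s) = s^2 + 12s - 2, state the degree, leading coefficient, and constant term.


Highest power of s is 2, with coefficient 1. Constant term is -2.
Degree = 2, leading coefficient = 1, constant term = -2


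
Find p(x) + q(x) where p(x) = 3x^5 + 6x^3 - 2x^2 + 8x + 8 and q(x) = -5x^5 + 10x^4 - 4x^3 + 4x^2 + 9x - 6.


Align terms by degree and add:
  3x^5 + 6x^3 - 2x^2 + 8x + 8
  -5x^5 + 10x^4 - 4x^3 + 4x^2 + 9x - 6
= -2x^5 + 10x^4 + 2x^3 + 2x^2 + 17x + 2


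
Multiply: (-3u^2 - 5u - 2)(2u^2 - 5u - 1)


Distribute each term of the first polynomial:
  (-3u^2)(2u^2 - 5u - 1) = -6u^4 + 15u^3 + 3u^2
  (-5u)(2u^2 - 5u - 1) = -10u^3 + 25u^2 + 5u
  (-2)(2u^2 - 5u - 1) = -4u^2 + 10u + 2
Sum: -6u^4 + 5u^3 + 24u^2 + 15u + 2


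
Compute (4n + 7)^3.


Expand (4n + 7)^3 by repeated multiplication:
  (4n + 7)^2 = 16n^2 + 56n + 49
= 64n^3 + 336n^2 + 588n + 343


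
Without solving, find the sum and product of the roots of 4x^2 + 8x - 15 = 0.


For ax^2+bx+c=0: sum = -b/a, product = c/a.
a=4, b=8, c=-15
Sum = -(8)/4 = -2
Product = (-15)/4 = -15/4


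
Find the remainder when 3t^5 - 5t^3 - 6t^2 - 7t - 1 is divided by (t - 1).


By the Remainder Theorem, the remainder equals p(1):
  3*(1)^5 = 3
  0*(1)^4 = 0
  -5*(1)^3 = -5
  -6*(1)^2 = -6
  -7*(1)^1 = -7
  constant: -1
Sum: 3 + 0 - 5 - 6 - 7 - 1 = -16


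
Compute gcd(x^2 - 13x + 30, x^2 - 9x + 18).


Factor each:
  x^2 - 13x + 30 = (x - 3)(x - 10)
  x^2 - 9x + 18 = (x - 3)(x - 6)
Common monic factor: x - 3


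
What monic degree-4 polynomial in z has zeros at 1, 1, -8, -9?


p(z) = (z - 1)(z - 1)(z + 8)(z + 9)
Expand: z^4 + 15z^3 + 39z^2 - 127z + 72


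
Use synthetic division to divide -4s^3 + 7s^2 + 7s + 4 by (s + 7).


Synthetic division with c = -7. Coefficients: -4, 7, 7, 4
Bring down -4.
  -4 * -7 = 28; 28 + 7 = 35
  35 * -7 = -245; -245 + 7 = -238
  -238 * -7 = 1666; 1666 + 4 = 1670
Quotient: -4s^2 + 35s - 238, Remainder: 1670


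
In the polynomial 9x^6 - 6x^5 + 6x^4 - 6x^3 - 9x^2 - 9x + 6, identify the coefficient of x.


Read off the coefficient of x: -9


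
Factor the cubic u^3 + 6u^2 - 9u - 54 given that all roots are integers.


Try integer roots (divisors of -54). u=-3: p(-3)=0.
Divide out (u + 3): quotient is u^2 + 3u - 18.
Factor the quadratic: (u + 6)(u - 3)
Result: (u + 3)(u + 6)(u - 3)


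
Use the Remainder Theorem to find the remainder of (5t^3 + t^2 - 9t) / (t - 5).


By the Remainder Theorem, the remainder equals p(5):
  5*(5)^3 = 625
  1*(5)^2 = 25
  -9*(5)^1 = -45
  constant: 0
Sum: 625 + 25 - 45 + 0 = 605


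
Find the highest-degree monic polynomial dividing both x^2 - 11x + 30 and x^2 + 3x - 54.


Factor each:
  x^2 - 11x + 30 = (x - 6)(x - 5)
  x^2 + 3x - 54 = (x - 6)(x + 9)
Common monic factor: x - 6


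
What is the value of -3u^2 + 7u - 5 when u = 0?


Using direct substitution:
  -3 * (0)^2 = 0
  7 * (0)^1 = 0
  constant: -5
Sum = 0 + 0 - 5 = -5


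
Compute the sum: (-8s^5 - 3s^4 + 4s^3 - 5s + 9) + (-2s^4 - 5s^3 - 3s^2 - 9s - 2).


Align terms by degree and add:
  -8s^5 - 3s^4 + 4s^3 - 5s + 9
  -2s^4 - 5s^3 - 3s^2 - 9s - 2
= -8s^5 - 5s^4 - s^3 - 3s^2 - 14s + 7


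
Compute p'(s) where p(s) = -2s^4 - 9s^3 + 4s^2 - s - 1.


Apply the power rule term by term:
  d/ds(-2s^4) = -8s^3
  d/ds(-9s^3) = -27s^2
  d/ds(4s^2) = 8s
  d/ds(-s) = -1
  d/ds(-1) = 0
p'(s) = -8s^3 - 27s^2 + 8s - 1


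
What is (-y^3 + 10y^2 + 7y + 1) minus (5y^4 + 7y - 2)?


Distribute the minus sign:
  (-y^3 + 10y^2 + 7y + 1)
- (5y^4 + 7y - 2)
Negate second polynomial: -5y^4 - 7y + 2
Add: -5y^4 - y^3 + 10y^2 + 3


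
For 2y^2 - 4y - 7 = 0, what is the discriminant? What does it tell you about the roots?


D = b^2 - 4ac = (-4)^2 - 4(2)(-7) = 16 + 56 = 72
Since D > 0: two distinct irrational roots


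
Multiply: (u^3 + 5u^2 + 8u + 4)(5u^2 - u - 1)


Distribute each term of the first polynomial:
  (u^3)(5u^2 - u - 1) = 5u^5 - u^4 - u^3
  (5u^2)(5u^2 - u - 1) = 25u^4 - 5u^3 - 5u^2
  (8u)(5u^2 - u - 1) = 40u^3 - 8u^2 - 8u
  (4)(5u^2 - u - 1) = 20u^2 - 4u - 4
Sum: 5u^5 + 24u^4 + 34u^3 + 7u^2 - 12u - 4


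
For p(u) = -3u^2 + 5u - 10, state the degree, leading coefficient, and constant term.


Highest power of u is 2, with coefficient -3. Constant term is -10.
Degree = 2, leading coefficient = -3, constant term = -10


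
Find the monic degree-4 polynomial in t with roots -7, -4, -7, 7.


p(t) = (t + 7)(t + 4)(t + 7)(t - 7)
Expand: t^4 + 11t^3 - 21t^2 - 539t - 1372


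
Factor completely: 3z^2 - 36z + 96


Roots satisfy r1 + r2 = -b/a = 12 and r1*r2 = c/a = 32.
So r1 = 8, r2 = 4.
3z^2 - 36z + 96 = 3(z - r1)(z - r2) = 3(z - 8)(z - 4)


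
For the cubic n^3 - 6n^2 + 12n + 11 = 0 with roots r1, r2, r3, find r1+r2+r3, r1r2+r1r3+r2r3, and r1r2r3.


Monic cubic n^3+bn^2+cn+d=0: sum=-b, pairwise sum=c, product=-d.
b=-6, c=12, d=11
r1+r2+r3 = 6
r1r2+r1r3+r2r3 = 12
r1r2r3 = -11


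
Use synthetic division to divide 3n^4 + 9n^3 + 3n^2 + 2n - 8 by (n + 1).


Synthetic division with c = -1. Coefficients: 3, 9, 3, 2, -8
Bring down 3.
  3 * -1 = -3; -3 + 9 = 6
  6 * -1 = -6; -6 + 3 = -3
  -3 * -1 = 3; 3 + 2 = 5
  5 * -1 = -5; -5 - 8 = -13
Quotient: 3n^3 + 6n^2 - 3n + 5, Remainder: -13


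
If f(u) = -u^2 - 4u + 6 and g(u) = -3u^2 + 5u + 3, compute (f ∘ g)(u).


Substitute g(u) into f:
f(g(u)) = -1*(-3u^2 + 5u + 3)^2 + (-4)*(-3u^2 + 5u + 3) + 6
(-3u^2 + 5u + 3)^2 = 9u^4 - 30u^3 + 7u^2 + 30u + 9
Expand and combine: -9u^4 + 30u^3 + 5u^2 - 50u - 15


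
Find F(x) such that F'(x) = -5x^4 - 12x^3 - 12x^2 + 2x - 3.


Reverse power rule on each term:
  ∫ -5x^4 dx = -x^5
  ∫ -12x^3 dx = -3x^4
  ∫ -12x^2 dx = -4x^3
  ∫ 2x dx = x^2
  ∫ -3 dx = -3x
F(x) = -x^5 - 3x^4 - 4x^3 + x^2 - 3x + C


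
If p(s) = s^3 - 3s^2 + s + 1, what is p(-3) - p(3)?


p(-3) = -56
p(3) = 4
p(-3) - p(3) = -56 - 4 = -60


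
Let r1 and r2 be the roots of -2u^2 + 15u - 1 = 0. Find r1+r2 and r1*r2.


For au^2+bu+c=0: sum = -b/a, product = c/a.
a=-2, b=15, c=-1
Sum = -(15)/-2 = 15/2
Product = (-1)/-2 = 1/2


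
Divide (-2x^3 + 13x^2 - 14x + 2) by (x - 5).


(-2x^3 + 13x^2 - 14x + 2) / (x - 5)
Step 1: -2x^2 * (x - 5) = -2x^3 + 10x^2; subtract.
Step 2: 3x * (x - 5) = 3x^2 - 15x; subtract.
Step 3: 1 * (x - 5) = x - 5; subtract.
Quotient: -2x^2 + 3x + 1, Remainder: 7


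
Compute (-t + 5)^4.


Expand (-t + 5)^4 by repeated multiplication:
  (-t + 5)^2 = t^2 - 10t + 25
  (-t + 5)^3 = -t^3 + 15t^2 - 75t + 125
= t^4 - 20t^3 + 150t^2 - 500t + 625


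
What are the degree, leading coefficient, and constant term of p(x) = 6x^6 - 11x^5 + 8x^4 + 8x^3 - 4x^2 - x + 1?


Highest power of x is 6, with coefficient 6. Constant term is 1.
Degree = 6, leading coefficient = 6, constant term = 1


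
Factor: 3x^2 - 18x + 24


Roots satisfy r1 + r2 = -b/a = 6 and r1*r2 = c/a = 8.
So r1 = 4, r2 = 2.
3x^2 - 18x + 24 = 3(x - r1)(x - r2) = 3(x - 4)(x - 2)


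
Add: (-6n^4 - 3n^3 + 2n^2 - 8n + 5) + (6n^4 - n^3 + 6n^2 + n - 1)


Align terms by degree and add:
  -6n^4 - 3n^3 + 2n^2 - 8n + 5
+ 6n^4 - n^3 + 6n^2 + n - 1
= -4n^3 + 8n^2 - 7n + 4


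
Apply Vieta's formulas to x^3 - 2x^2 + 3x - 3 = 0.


Monic cubic x^3+bx^2+cx+d=0: sum=-b, pairwise sum=c, product=-d.
b=-2, c=3, d=-3
r1+r2+r3 = 2
r1r2+r1r3+r2r3 = 3
r1r2r3 = 3


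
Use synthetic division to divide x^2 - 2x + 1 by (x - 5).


Synthetic division with c = 5. Coefficients: 1, -2, 1
Bring down 1.
  1 * 5 = 5; 5 - 2 = 3
  3 * 5 = 15; 15 + 1 = 16
Quotient: x + 3, Remainder: 16


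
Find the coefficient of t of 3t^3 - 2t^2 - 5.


Read off the coefficient of t: 0


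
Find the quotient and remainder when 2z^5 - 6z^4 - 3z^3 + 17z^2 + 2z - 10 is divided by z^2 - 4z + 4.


(2z^5 - 6z^4 - 3z^3 + 17z^2 + 2z - 10) / (z^2 - 4z + 4)
Step 1: 2z^3 * (z^2 - 4z + 4) = 2z^5 - 8z^4 + 8z^3; subtract.
Step 2: 2z^2 * (z^2 - 4z + 4) = 2z^4 - 8z^3 + 8z^2; subtract.
Step 3: -3z * (z^2 - 4z + 4) = -3z^3 + 12z^2 - 12z; subtract.
Step 4: -3 * (z^2 - 4z + 4) = -3z^2 + 12z - 12; subtract.
Quotient: 2z^3 + 2z^2 - 3z - 3, Remainder: 2z + 2


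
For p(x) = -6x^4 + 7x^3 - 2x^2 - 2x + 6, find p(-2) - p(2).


p(-2) = -150
p(2) = -46
p(-2) - p(2) = -150 + 46 = -104


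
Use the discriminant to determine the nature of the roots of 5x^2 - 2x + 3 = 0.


D = b^2 - 4ac = (-2)^2 - 4(5)(3) = 4 - 60 = -56
Since D < 0: two complex conjugate roots (no real roots)


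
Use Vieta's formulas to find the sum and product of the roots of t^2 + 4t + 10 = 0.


For at^2+bt+c=0: sum = -b/a, product = c/a.
a=1, b=4, c=10
Sum = -(4)/1 = -4
Product = (10)/1 = 10


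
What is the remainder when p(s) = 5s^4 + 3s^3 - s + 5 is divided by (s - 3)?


By the Remainder Theorem, the remainder equals p(3):
  5*(3)^4 = 405
  3*(3)^3 = 81
  0*(3)^2 = 0
  -1*(3)^1 = -3
  constant: 5
Sum: 405 + 81 + 0 - 3 + 5 = 488


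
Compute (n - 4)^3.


Expand (n - 4)^3 by repeated multiplication:
  (n - 4)^2 = n^2 - 8n + 16
= n^3 - 12n^2 + 48n - 64


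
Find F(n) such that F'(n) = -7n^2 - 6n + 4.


Reverse power rule on each term:
  ∫ -7n^2 dn = -(7/3)n^3
  ∫ -6n dn = -3n^2
  ∫ 4 dn = 4n
F(n) = -(7/3)n^3 - 3n^2 + 4n + C


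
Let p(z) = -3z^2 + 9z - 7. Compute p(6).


Using direct substitution:
  -3 * (6)^2 = -108
  9 * (6)^1 = 54
  constant: -7
Sum = -108 + 54 - 7 = -61


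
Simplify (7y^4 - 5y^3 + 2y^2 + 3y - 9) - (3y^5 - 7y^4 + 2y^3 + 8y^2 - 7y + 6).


Distribute the minus sign:
  (7y^4 - 5y^3 + 2y^2 + 3y - 9)
- (3y^5 - 7y^4 + 2y^3 + 8y^2 - 7y + 6)
Negate second polynomial: -3y^5 + 7y^4 - 2y^3 - 8y^2 + 7y - 6
Add: -3y^5 + 14y^4 - 7y^3 - 6y^2 + 10y - 15


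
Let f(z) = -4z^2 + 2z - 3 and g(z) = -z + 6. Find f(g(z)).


Substitute g(z) into f:
f(g(z)) = -4*(-z + 6)^2 + 2*(-z + 6) + (-3)
(-z + 6)^2 = z^2 - 12z + 36
Expand and combine: -4z^2 + 46z - 135


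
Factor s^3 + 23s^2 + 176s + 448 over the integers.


Try integer roots (divisors of 448). s=-7: p(-7)=0.
Divide out (s + 7): quotient is s^2 + 16s + 64.
Factor the quadratic: (s + 8)(s + 8)
Result: (s + 7)(s + 8)(s + 8)


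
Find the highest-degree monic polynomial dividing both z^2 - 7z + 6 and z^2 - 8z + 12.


Factor each:
  z^2 - 7z + 6 = (z - 6)(z - 1)
  z^2 - 8z + 12 = (z - 6)(z - 2)
Common monic factor: z - 6


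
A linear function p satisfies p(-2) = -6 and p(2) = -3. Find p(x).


p(x) = mx + b. Using p(-2)=-6, p(2)=-3:
m = (-6 + 3)/(-2 - 2) = -3/-4 = 3/4
b = -6 - m*(-2) = -6 + 3/2 = -9/2
p(x) = (3/4)x - (9/2)


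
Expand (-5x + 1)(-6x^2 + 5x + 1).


Distribute each term of the first polynomial:
  (-5x)(-6x^2 + 5x + 1) = 30x^3 - 25x^2 - 5x
  (1)(-6x^2 + 5x + 1) = -6x^2 + 5x + 1
Sum: 30x^3 - 31x^2 + 1


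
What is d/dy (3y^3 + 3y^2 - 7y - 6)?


Apply the power rule term by term:
  d/dy(3y^3) = 9y^2
  d/dy(3y^2) = 6y
  d/dy(-7y) = -7
  d/dy(-6) = 0
p'(y) = 9y^2 + 6y - 7


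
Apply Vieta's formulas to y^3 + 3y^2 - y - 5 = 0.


Monic cubic y^3+by^2+cy+d=0: sum=-b, pairwise sum=c, product=-d.
b=3, c=-1, d=-5
r1+r2+r3 = -3
r1r2+r1r3+r2r3 = -1
r1r2r3 = 5


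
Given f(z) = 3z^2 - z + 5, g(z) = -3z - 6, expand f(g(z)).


Substitute g(z) into f:
f(g(z)) = 3*(-3z - 6)^2 + (-1)*(-3z - 6) + 5
(-3z - 6)^2 = 9z^2 + 36z + 36
Expand and combine: 27z^2 + 111z + 119


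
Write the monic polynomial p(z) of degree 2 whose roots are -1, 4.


p(z) = (z + 1)(z - 4)
Expand: z^2 - 3z - 4


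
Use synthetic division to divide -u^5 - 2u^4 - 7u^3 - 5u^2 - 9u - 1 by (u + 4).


Synthetic division with c = -4. Coefficients: -1, -2, -7, -5, -9, -1
Bring down -1.
  -1 * -4 = 4; 4 - 2 = 2
  2 * -4 = -8; -8 - 7 = -15
  -15 * -4 = 60; 60 - 5 = 55
  55 * -4 = -220; -220 - 9 = -229
  -229 * -4 = 916; 916 - 1 = 915
Quotient: -u^4 + 2u^3 - 15u^2 + 55u - 229, Remainder: 915


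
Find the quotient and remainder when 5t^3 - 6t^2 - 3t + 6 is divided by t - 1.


(5t^3 - 6t^2 - 3t + 6) / (t - 1)
Step 1: 5t^2 * (t - 1) = 5t^3 - 5t^2; subtract.
Step 2: -t * (t - 1) = -t^2 + t; subtract.
Step 3: -4 * (t - 1) = -4t + 4; subtract.
Quotient: 5t^2 - t - 4, Remainder: 2


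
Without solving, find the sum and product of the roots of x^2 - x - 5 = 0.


For ax^2+bx+c=0: sum = -b/a, product = c/a.
a=1, b=-1, c=-5
Sum = -(-1)/1 = 1
Product = (-5)/1 = -5


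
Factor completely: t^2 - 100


Roots satisfy r1 + r2 = -b/a = 0 and r1*r2 = c/a = -100.
So r1 = -10, r2 = 10.
t^2 - 100 = (t - r1)(t - r2) = (t + 10)(t - 10)
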